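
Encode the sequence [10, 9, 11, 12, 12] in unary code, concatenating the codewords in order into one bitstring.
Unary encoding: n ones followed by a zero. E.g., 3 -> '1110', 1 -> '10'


Encode each number as n ones followed by a terminating 0:
  10 -> 11111111110 (11 bits)
  9 -> 1111111110 (10 bits)
  11 -> 111111111110 (12 bits)
  12 -> 1111111111110 (13 bits)
  12 -> 1111111111110 (13 bits)
Total length = 11 + 10 + 12 + 13 + 13 = 59 bits.

Unary([10, 9, 11, 12, 12]) = 11111111110111111111011111111111011111111111101111111111110 (59 bits)


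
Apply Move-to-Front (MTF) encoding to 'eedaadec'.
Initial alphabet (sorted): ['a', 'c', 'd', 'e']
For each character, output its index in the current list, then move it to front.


MTF encoding:
'e': index 3 in ['a', 'c', 'd', 'e'] -> ['e', 'a', 'c', 'd']
'e': index 0 in ['e', 'a', 'c', 'd'] -> ['e', 'a', 'c', 'd']
'd': index 3 in ['e', 'a', 'c', 'd'] -> ['d', 'e', 'a', 'c']
'a': index 2 in ['d', 'e', 'a', 'c'] -> ['a', 'd', 'e', 'c']
'a': index 0 in ['a', 'd', 'e', 'c'] -> ['a', 'd', 'e', 'c']
'd': index 1 in ['a', 'd', 'e', 'c'] -> ['d', 'a', 'e', 'c']
'e': index 2 in ['d', 'a', 'e', 'c'] -> ['e', 'd', 'a', 'c']
'c': index 3 in ['e', 'd', 'a', 'c'] -> ['c', 'e', 'd', 'a']


Output: [3, 0, 3, 2, 0, 1, 2, 3]


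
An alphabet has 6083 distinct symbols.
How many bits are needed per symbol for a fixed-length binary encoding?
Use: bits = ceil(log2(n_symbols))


log2(6083) = 12.5706
Bracket: 2^12 = 4096 < 6083 <= 2^13 = 8192
So ceil(log2(6083)) = 13

bits = ceil(log2(6083)) = ceil(12.5706) = 13 bits


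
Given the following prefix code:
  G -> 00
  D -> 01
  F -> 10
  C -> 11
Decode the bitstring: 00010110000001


Decoding step by step:
Bits 00 -> G
Bits 01 -> D
Bits 01 -> D
Bits 10 -> F
Bits 00 -> G
Bits 00 -> G
Bits 01 -> D


Decoded message: GDDFGGD


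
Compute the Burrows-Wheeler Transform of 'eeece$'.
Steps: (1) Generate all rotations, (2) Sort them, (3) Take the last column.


Rotations (sorted):
  0: $eeece -> last char: e
  1: ce$eee -> last char: e
  2: e$eeec -> last char: c
  3: ece$ee -> last char: e
  4: eece$e -> last char: e
  5: eeece$ -> last char: $


BWT = eecee$


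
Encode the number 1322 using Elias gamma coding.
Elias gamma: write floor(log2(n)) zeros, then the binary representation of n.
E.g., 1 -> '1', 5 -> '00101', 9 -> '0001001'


num_bits = floor(log2(1322)) + 1 = 11
leading_zeros = num_bits - 1 = 10
binary(1322) = 10100101010

Elias gamma(1322) = '0000000000' + '10100101010' = 000000000010100101010 (21 bits)


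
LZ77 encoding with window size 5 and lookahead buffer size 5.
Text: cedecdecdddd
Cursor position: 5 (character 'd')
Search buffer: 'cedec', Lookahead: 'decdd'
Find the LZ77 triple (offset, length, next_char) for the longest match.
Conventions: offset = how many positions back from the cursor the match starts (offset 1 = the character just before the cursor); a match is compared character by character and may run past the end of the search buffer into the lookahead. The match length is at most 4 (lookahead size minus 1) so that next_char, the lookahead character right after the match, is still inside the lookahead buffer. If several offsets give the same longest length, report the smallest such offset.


Try each offset into the search buffer:
  offset=1 (pos 4, char 'c'): match length 0
  offset=2 (pos 3, char 'e'): match length 0
  offset=3 (pos 2, char 'd'): match length 4
  offset=4 (pos 1, char 'e'): match length 0
  offset=5 (pos 0, char 'c'): match length 0
Longest match has length 4 at offset 3.
next_char = character at position 5 + 4 = 9 -> 'd'

Best match: offset=3, length=4 (matching 'decd' starting at position 2)
LZ77 triple: (3, 4, 'd')


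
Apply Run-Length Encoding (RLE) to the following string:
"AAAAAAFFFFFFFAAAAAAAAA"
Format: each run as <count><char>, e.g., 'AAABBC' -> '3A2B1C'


Scanning runs left to right:
  i=0: run of 'A' x 6 -> '6A'
  i=6: run of 'F' x 7 -> '7F'
  i=13: run of 'A' x 9 -> '9A'

RLE = 6A7F9A


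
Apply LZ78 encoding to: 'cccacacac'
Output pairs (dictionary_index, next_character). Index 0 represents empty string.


LZ78 encoding steps:
Dictionary: {0: ''}
Step 1: w='' (idx 0), next='c' -> output (0, 'c'), add 'c' as idx 1
Step 2: w='c' (idx 1), next='c' -> output (1, 'c'), add 'cc' as idx 2
Step 3: w='' (idx 0), next='a' -> output (0, 'a'), add 'a' as idx 3
Step 4: w='c' (idx 1), next='a' -> output (1, 'a'), add 'ca' as idx 4
Step 5: w='ca' (idx 4), next='c' -> output (4, 'c'), add 'cac' as idx 5


Encoded: [(0, 'c'), (1, 'c'), (0, 'a'), (1, 'a'), (4, 'c')]


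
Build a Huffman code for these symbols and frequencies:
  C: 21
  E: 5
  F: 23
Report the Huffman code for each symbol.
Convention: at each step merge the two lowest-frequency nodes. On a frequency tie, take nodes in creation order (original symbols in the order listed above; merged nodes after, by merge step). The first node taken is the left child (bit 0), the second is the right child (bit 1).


Huffman tree construction:
Step 1: Merge E(5) + C(21) = 26
Step 2: Merge F(23) + (E+C)(26) = 49
Read each symbol's code off the tree from the root (left child = 0, right child = 1).

Codes:
  C: 11 (length 2)
  E: 10 (length 2)
  F: 0 (length 1)
Average code length: 75/49 = 1.5306 bits/symbol


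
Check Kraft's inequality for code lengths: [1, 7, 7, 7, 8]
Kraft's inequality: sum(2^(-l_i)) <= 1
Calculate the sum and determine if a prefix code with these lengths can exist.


Sum = 2^(-1) + 2^(-7) + 2^(-7) + 2^(-7) + 2^(-8)
    = 0.5 + 0.0078125 + 0.0078125 + 0.0078125 + 0.00390625
    = 135/256 = 0.52734375
Since 0.52734375 <= 1, Kraft's inequality IS satisfied.
A prefix code with these lengths CAN exist.

Kraft sum = 0.52734375. Satisfied.


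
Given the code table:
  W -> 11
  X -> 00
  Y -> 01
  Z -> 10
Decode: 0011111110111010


Decoding:
00 -> X
11 -> W
11 -> W
11 -> W
10 -> Z
11 -> W
10 -> Z
10 -> Z


Result: XWWWZWZZ


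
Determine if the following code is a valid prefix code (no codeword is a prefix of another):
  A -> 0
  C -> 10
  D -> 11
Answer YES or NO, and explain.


Checking each pair (does one codeword prefix another?):
  A='0' vs C='10': no prefix
  A='0' vs D='11': no prefix
  C='10' vs A='0': no prefix
  C='10' vs D='11': no prefix
  D='11' vs A='0': no prefix
  D='11' vs C='10': no prefix
No violation found over all pairs.

YES -- this is a valid prefix code. No codeword is a prefix of any other codeword.


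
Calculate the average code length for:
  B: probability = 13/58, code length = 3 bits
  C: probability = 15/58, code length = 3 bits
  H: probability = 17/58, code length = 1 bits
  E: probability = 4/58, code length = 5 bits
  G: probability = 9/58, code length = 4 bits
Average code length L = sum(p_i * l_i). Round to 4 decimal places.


Weighted contributions p_i * l_i:
  B: (13/58) * 3 = 39/58
  C: (15/58) * 3 = 45/58
  H: (17/58) * 1 = 17/58
  E: (4/58) * 5 = 20/58
  G: (9/58) * 4 = 36/58
Sum = (39 + 45 + 17 + 20 + 36)/58 = 157/58

L = 157/58 = 2.7069 bits/symbol


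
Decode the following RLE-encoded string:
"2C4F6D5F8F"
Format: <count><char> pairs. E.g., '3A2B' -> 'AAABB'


Expanding each <count><char> pair:
  2C -> 'CC'
  4F -> 'FFFF'
  6D -> 'DDDDDD'
  5F -> 'FFFFF'
  8F -> 'FFFFFFFF'

Decoded = CCFFFFDDDDDDFFFFFFFFFFFFF


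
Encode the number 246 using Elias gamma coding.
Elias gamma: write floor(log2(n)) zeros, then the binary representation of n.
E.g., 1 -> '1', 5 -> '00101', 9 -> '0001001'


num_bits = floor(log2(246)) + 1 = 8
leading_zeros = num_bits - 1 = 7
binary(246) = 11110110

Elias gamma(246) = '0000000' + '11110110' = 000000011110110 (15 bits)


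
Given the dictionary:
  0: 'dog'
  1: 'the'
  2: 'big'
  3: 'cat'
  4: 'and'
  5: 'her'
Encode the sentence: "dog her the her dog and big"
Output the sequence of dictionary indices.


Look up each word in the dictionary:
  'dog' -> 0
  'her' -> 5
  'the' -> 1
  'her' -> 5
  'dog' -> 0
  'and' -> 4
  'big' -> 2

Encoded: [0, 5, 1, 5, 0, 4, 2]


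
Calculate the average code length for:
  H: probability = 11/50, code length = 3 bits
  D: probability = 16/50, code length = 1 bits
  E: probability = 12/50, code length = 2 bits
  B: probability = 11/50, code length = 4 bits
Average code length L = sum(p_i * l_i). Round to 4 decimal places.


Weighted contributions p_i * l_i:
  H: (11/50) * 3 = 33/50
  D: (16/50) * 1 = 16/50
  E: (12/50) * 2 = 24/50
  B: (11/50) * 4 = 44/50
Sum = (33 + 16 + 24 + 44)/50 = 117/50

L = 117/50 = 2.3400 bits/symbol


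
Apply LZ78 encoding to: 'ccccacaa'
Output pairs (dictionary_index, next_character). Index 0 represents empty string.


LZ78 encoding steps:
Dictionary: {0: ''}
Step 1: w='' (idx 0), next='c' -> output (0, 'c'), add 'c' as idx 1
Step 2: w='c' (idx 1), next='c' -> output (1, 'c'), add 'cc' as idx 2
Step 3: w='c' (idx 1), next='a' -> output (1, 'a'), add 'ca' as idx 3
Step 4: w='ca' (idx 3), next='a' -> output (3, 'a'), add 'caa' as idx 4


Encoded: [(0, 'c'), (1, 'c'), (1, 'a'), (3, 'a')]


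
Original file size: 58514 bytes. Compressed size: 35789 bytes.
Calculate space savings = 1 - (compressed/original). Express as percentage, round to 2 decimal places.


ratio = compressed/original = 35789/58514 = 0.611631
savings = 1 - ratio = 1 - 0.611631 = 0.388369
as a percentage: 0.388369 * 100 = 38.84%

Space savings = 1 - 35789/58514 = 38.84%


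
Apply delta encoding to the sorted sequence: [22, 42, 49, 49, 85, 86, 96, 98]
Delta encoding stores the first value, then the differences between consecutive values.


First value: 22
Deltas:
  42 - 22 = 20
  49 - 42 = 7
  49 - 49 = 0
  85 - 49 = 36
  86 - 85 = 1
  96 - 86 = 10
  98 - 96 = 2


Delta encoded: [22, 20, 7, 0, 36, 1, 10, 2]


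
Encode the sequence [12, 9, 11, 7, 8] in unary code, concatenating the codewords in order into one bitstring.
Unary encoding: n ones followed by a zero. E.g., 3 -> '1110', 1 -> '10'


Encode each number as n ones followed by a terminating 0:
  12 -> 1111111111110 (13 bits)
  9 -> 1111111110 (10 bits)
  11 -> 111111111110 (12 bits)
  7 -> 11111110 (8 bits)
  8 -> 111111110 (9 bits)
Total length = 13 + 10 + 12 + 8 + 9 = 52 bits.

Unary([12, 9, 11, 7, 8]) = 1111111111110111111111011111111111011111110111111110 (52 bits)


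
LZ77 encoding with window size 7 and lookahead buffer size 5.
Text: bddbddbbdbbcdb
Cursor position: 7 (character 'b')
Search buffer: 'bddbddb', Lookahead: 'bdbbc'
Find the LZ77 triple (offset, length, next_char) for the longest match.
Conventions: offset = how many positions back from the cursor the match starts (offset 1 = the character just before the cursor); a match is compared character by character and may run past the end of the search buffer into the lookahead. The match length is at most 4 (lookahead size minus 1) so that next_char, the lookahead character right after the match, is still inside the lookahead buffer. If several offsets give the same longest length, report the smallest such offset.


Try each offset into the search buffer:
  offset=1 (pos 6, char 'b'): match length 1
  offset=2 (pos 5, char 'd'): match length 0
  offset=3 (pos 4, char 'd'): match length 0
  offset=4 (pos 3, char 'b'): match length 2
  offset=5 (pos 2, char 'd'): match length 0
  offset=6 (pos 1, char 'd'): match length 0
  offset=7 (pos 0, char 'b'): match length 2
Longest match has length 2, found at offsets 4, 7; take the smallest, offset 4.
next_char = character at position 7 + 2 = 9 -> 'b'

Best match: offset=4, length=2 (matching 'bd' starting at position 3)
LZ77 triple: (4, 2, 'b')


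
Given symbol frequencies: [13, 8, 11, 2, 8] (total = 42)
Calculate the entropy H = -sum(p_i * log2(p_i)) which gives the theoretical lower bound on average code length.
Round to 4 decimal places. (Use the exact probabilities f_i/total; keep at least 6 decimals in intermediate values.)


Per-symbol terms -p_i * log2(p_i) with p_i = f_i/42:
  p = 13/42 = 0.309524: log2(p) = -1.691878, -p*log2(p) = 0.523676
  p = 8/42 = 0.190476: log2(p) = -2.392317, -p*log2(p) = 0.455680
  p = 11/42 = 0.261905: log2(p) = -1.932886, -p*log2(p) = 0.506232
  p = 2/42 = 0.047619: log2(p) = -4.392317, -p*log2(p) = 0.209158
  p = 8/42 = 0.190476: log2(p) = -2.392317, -p*log2(p) = 0.455680
H = 0.523676 + 0.455680 + 0.506232 + 0.209158 + 0.455680 = 2.150426

H = 2.1504 bits/symbol


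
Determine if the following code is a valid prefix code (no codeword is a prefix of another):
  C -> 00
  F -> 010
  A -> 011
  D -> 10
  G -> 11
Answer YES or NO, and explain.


Checking each pair (does one codeword prefix another?):
  C='00' vs F='010': no prefix
  C='00' vs A='011': no prefix
  C='00' vs D='10': no prefix
  C='00' vs G='11': no prefix
  F='010' vs C='00': no prefix
  F='010' vs A='011': no prefix
  F='010' vs D='10': no prefix
  F='010' vs G='11': no prefix
  A='011' vs C='00': no prefix
  A='011' vs F='010': no prefix
  A='011' vs D='10': no prefix
  A='011' vs G='11': no prefix
  D='10' vs C='00': no prefix
  D='10' vs F='010': no prefix
  D='10' vs A='011': no prefix
  D='10' vs G='11': no prefix
  G='11' vs C='00': no prefix
  G='11' vs F='010': no prefix
  G='11' vs A='011': no prefix
  G='11' vs D='10': no prefix
No violation found over all pairs.

YES -- this is a valid prefix code. No codeword is a prefix of any other codeword.


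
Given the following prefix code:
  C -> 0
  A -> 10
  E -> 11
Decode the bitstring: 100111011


Decoding step by step:
Bits 10 -> A
Bits 0 -> C
Bits 11 -> E
Bits 10 -> A
Bits 11 -> E


Decoded message: ACEAE


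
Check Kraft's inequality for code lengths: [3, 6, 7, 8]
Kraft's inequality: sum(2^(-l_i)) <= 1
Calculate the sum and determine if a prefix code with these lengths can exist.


Sum = 2^(-3) + 2^(-6) + 2^(-7) + 2^(-8)
    = 0.125 + 0.015625 + 0.0078125 + 0.00390625
    = 39/256 = 0.15234375
Since 0.15234375 <= 1, Kraft's inequality IS satisfied.
A prefix code with these lengths CAN exist.

Kraft sum = 0.15234375. Satisfied.


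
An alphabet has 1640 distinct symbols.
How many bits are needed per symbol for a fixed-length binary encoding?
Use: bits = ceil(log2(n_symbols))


log2(1640) = 10.6795
Bracket: 2^10 = 1024 < 1640 <= 2^11 = 2048
So ceil(log2(1640)) = 11

bits = ceil(log2(1640)) = ceil(10.6795) = 11 bits


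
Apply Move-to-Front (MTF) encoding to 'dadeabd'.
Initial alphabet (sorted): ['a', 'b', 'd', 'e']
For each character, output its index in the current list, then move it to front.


MTF encoding:
'd': index 2 in ['a', 'b', 'd', 'e'] -> ['d', 'a', 'b', 'e']
'a': index 1 in ['d', 'a', 'b', 'e'] -> ['a', 'd', 'b', 'e']
'd': index 1 in ['a', 'd', 'b', 'e'] -> ['d', 'a', 'b', 'e']
'e': index 3 in ['d', 'a', 'b', 'e'] -> ['e', 'd', 'a', 'b']
'a': index 2 in ['e', 'd', 'a', 'b'] -> ['a', 'e', 'd', 'b']
'b': index 3 in ['a', 'e', 'd', 'b'] -> ['b', 'a', 'e', 'd']
'd': index 3 in ['b', 'a', 'e', 'd'] -> ['d', 'b', 'a', 'e']


Output: [2, 1, 1, 3, 2, 3, 3]


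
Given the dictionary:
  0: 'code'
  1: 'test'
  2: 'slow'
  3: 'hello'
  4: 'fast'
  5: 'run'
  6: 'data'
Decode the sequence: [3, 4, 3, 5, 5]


Look up each index in the dictionary:
  3 -> 'hello'
  4 -> 'fast'
  3 -> 'hello'
  5 -> 'run'
  5 -> 'run'

Decoded: "hello fast hello run run"


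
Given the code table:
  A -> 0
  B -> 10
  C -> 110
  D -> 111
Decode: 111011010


Decoding:
111 -> D
0 -> A
110 -> C
10 -> B


Result: DACB


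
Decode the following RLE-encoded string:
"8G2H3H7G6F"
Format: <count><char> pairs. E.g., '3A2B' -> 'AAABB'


Expanding each <count><char> pair:
  8G -> 'GGGGGGGG'
  2H -> 'HH'
  3H -> 'HHH'
  7G -> 'GGGGGGG'
  6F -> 'FFFFFF'

Decoded = GGGGGGGGHHHHHGGGGGGGFFFFFF


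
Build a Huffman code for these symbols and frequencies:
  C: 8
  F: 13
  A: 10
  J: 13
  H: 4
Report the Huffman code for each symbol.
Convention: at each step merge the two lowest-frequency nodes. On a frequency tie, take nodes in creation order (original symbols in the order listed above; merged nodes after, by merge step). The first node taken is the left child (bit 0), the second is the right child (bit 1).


Huffman tree construction:
Step 1: Merge H(4) + C(8) = 12
Step 2: Merge A(10) + (H+C)(12) = 22
Step 3: Merge F(13) + J(13) = 26
Step 4: Merge (A+(H+C))(22) + (F+J)(26) = 48
Read each symbol's code off the tree from the root (left child = 0, right child = 1).

Codes:
  C: 011 (length 3)
  F: 10 (length 2)
  A: 00 (length 2)
  J: 11 (length 2)
  H: 010 (length 3)
Average code length: 108/48 = 2.2500 bits/symbol


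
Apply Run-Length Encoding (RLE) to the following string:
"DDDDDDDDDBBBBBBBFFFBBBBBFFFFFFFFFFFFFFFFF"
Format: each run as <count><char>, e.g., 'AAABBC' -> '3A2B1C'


Scanning runs left to right:
  i=0: run of 'D' x 9 -> '9D'
  i=9: run of 'B' x 7 -> '7B'
  i=16: run of 'F' x 3 -> '3F'
  i=19: run of 'B' x 5 -> '5B'
  i=24: run of 'F' x 17 -> '17F'

RLE = 9D7B3F5B17F


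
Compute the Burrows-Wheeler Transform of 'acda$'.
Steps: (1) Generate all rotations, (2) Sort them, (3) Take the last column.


Rotations (sorted):
  0: $acda -> last char: a
  1: a$acd -> last char: d
  2: acda$ -> last char: $
  3: cda$a -> last char: a
  4: da$ac -> last char: c


BWT = ad$ac


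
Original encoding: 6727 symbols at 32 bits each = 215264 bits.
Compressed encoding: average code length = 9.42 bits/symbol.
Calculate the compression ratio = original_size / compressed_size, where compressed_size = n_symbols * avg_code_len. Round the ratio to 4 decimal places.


original_size = n_symbols * orig_bits = 6727 * 32 = 215264 bits
compressed_size = n_symbols * avg_code_len = 6727 * 9.42 = 63368.34 bits
ratio = original_size / compressed_size = 215264 / 63368.34 = 3.397

Compression ratio = 3.397


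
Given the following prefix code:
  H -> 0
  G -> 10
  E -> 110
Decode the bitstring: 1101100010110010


Decoding step by step:
Bits 110 -> E
Bits 110 -> E
Bits 0 -> H
Bits 0 -> H
Bits 10 -> G
Bits 110 -> E
Bits 0 -> H
Bits 10 -> G


Decoded message: EEHHGEHG


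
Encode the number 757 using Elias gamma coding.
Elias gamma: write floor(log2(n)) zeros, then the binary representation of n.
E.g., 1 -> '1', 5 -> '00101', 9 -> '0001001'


num_bits = floor(log2(757)) + 1 = 10
leading_zeros = num_bits - 1 = 9
binary(757) = 1011110101

Elias gamma(757) = '000000000' + '1011110101' = 0000000001011110101 (19 bits)


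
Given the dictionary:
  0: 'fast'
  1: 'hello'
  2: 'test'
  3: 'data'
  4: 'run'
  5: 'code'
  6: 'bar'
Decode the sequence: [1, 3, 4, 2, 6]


Look up each index in the dictionary:
  1 -> 'hello'
  3 -> 'data'
  4 -> 'run'
  2 -> 'test'
  6 -> 'bar'

Decoded: "hello data run test bar"


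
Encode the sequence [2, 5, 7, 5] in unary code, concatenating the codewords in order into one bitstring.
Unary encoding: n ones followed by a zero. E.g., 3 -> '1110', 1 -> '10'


Encode each number as n ones followed by a terminating 0:
  2 -> 110 (3 bits)
  5 -> 111110 (6 bits)
  7 -> 11111110 (8 bits)
  5 -> 111110 (6 bits)
Total length = 3 + 6 + 8 + 6 = 23 bits.

Unary([2, 5, 7, 5]) = 11011111011111110111110 (23 bits)


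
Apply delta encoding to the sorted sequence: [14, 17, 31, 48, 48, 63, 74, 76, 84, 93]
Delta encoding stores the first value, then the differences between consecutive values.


First value: 14
Deltas:
  17 - 14 = 3
  31 - 17 = 14
  48 - 31 = 17
  48 - 48 = 0
  63 - 48 = 15
  74 - 63 = 11
  76 - 74 = 2
  84 - 76 = 8
  93 - 84 = 9


Delta encoded: [14, 3, 14, 17, 0, 15, 11, 2, 8, 9]


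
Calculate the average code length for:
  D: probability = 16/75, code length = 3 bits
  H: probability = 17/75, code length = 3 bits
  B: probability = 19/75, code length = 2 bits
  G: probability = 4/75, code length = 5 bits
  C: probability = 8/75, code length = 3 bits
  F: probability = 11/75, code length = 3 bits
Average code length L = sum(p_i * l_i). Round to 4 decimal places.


Weighted contributions p_i * l_i:
  D: (16/75) * 3 = 48/75
  H: (17/75) * 3 = 51/75
  B: (19/75) * 2 = 38/75
  G: (4/75) * 5 = 20/75
  C: (8/75) * 3 = 24/75
  F: (11/75) * 3 = 33/75
Sum = (48 + 51 + 38 + 20 + 24 + 33)/75 = 214/75

L = 214/75 = 2.8533 bits/symbol


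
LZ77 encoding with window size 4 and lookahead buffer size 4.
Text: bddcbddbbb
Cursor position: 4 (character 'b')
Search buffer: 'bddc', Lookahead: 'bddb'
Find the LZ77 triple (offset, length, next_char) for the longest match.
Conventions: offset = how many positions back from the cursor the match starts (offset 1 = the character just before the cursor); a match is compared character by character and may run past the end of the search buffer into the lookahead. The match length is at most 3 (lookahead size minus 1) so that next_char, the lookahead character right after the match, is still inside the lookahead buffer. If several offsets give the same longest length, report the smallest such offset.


Try each offset into the search buffer:
  offset=1 (pos 3, char 'c'): match length 0
  offset=2 (pos 2, char 'd'): match length 0
  offset=3 (pos 1, char 'd'): match length 0
  offset=4 (pos 0, char 'b'): match length 3
Longest match has length 3 at offset 4.
next_char = character at position 4 + 3 = 7 -> 'b'

Best match: offset=4, length=3 (matching 'bdd' starting at position 0)
LZ77 triple: (4, 3, 'b')


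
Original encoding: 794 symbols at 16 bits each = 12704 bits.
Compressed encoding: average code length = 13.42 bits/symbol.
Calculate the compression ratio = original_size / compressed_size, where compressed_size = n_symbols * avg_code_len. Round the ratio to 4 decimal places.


original_size = n_symbols * orig_bits = 794 * 16 = 12704 bits
compressed_size = n_symbols * avg_code_len = 794 * 13.42 = 10655.48 bits
ratio = original_size / compressed_size = 12704 / 10655.48 = 1.1923

Compression ratio = 1.1923


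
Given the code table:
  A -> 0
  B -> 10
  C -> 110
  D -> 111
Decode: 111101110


Decoding:
111 -> D
10 -> B
111 -> D
0 -> A


Result: DBDA


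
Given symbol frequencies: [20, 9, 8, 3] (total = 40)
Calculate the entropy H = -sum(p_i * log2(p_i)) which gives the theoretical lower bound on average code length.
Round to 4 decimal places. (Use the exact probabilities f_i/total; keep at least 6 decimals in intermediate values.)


Per-symbol terms -p_i * log2(p_i) with p_i = f_i/40:
  p = 20/40 = 0.500000: log2(p) = -1.000000, -p*log2(p) = 0.500000
  p = 9/40 = 0.225000: log2(p) = -2.152003, -p*log2(p) = 0.484201
  p = 8/40 = 0.200000: log2(p) = -2.321928, -p*log2(p) = 0.464386
  p = 3/40 = 0.075000: log2(p) = -3.736966, -p*log2(p) = 0.280272
H = 0.500000 + 0.484201 + 0.464386 + 0.280272 = 1.728859

H = 1.7289 bits/symbol


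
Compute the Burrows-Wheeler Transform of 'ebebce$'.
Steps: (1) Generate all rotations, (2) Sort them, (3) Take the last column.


Rotations (sorted):
  0: $ebebce -> last char: e
  1: bce$ebe -> last char: e
  2: bebce$e -> last char: e
  3: ce$ebeb -> last char: b
  4: e$ebebc -> last char: c
  5: ebce$eb -> last char: b
  6: ebebce$ -> last char: $


BWT = eeebcb$


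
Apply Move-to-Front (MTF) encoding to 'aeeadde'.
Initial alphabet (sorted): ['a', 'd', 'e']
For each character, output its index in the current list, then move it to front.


MTF encoding:
'a': index 0 in ['a', 'd', 'e'] -> ['a', 'd', 'e']
'e': index 2 in ['a', 'd', 'e'] -> ['e', 'a', 'd']
'e': index 0 in ['e', 'a', 'd'] -> ['e', 'a', 'd']
'a': index 1 in ['e', 'a', 'd'] -> ['a', 'e', 'd']
'd': index 2 in ['a', 'e', 'd'] -> ['d', 'a', 'e']
'd': index 0 in ['d', 'a', 'e'] -> ['d', 'a', 'e']
'e': index 2 in ['d', 'a', 'e'] -> ['e', 'd', 'a']


Output: [0, 2, 0, 1, 2, 0, 2]


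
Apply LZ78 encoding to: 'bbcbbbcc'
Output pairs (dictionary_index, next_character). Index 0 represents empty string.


LZ78 encoding steps:
Dictionary: {0: ''}
Step 1: w='' (idx 0), next='b' -> output (0, 'b'), add 'b' as idx 1
Step 2: w='b' (idx 1), next='c' -> output (1, 'c'), add 'bc' as idx 2
Step 3: w='b' (idx 1), next='b' -> output (1, 'b'), add 'bb' as idx 3
Step 4: w='bc' (idx 2), next='c' -> output (2, 'c'), add 'bcc' as idx 4


Encoded: [(0, 'b'), (1, 'c'), (1, 'b'), (2, 'c')]


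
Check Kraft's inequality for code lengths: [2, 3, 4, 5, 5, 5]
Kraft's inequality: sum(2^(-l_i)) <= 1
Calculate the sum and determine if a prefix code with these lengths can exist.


Sum = 2^(-2) + 2^(-3) + 2^(-4) + 2^(-5) + 2^(-5) + 2^(-5)
    = 0.25 + 0.125 + 0.0625 + 0.03125 + 0.03125 + 0.03125
    = 17/32 = 0.53125
Since 0.53125 <= 1, Kraft's inequality IS satisfied.
A prefix code with these lengths CAN exist.

Kraft sum = 0.53125. Satisfied.


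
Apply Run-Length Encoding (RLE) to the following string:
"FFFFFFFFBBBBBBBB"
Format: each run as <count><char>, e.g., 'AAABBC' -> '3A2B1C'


Scanning runs left to right:
  i=0: run of 'F' x 8 -> '8F'
  i=8: run of 'B' x 8 -> '8B'

RLE = 8F8B


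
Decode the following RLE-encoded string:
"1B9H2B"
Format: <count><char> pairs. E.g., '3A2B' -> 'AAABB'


Expanding each <count><char> pair:
  1B -> 'B'
  9H -> 'HHHHHHHHH'
  2B -> 'BB'

Decoded = BHHHHHHHHHBB


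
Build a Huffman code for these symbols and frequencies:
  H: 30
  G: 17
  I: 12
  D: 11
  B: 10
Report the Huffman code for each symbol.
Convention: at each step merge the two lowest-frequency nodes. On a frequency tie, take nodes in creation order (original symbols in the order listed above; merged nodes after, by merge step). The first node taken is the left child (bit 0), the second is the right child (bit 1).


Huffman tree construction:
Step 1: Merge B(10) + D(11) = 21
Step 2: Merge I(12) + G(17) = 29
Step 3: Merge (B+D)(21) + (I+G)(29) = 50
Step 4: Merge H(30) + ((B+D)+(I+G))(50) = 80
Read each symbol's code off the tree from the root (left child = 0, right child = 1).

Codes:
  H: 0 (length 1)
  G: 111 (length 3)
  I: 110 (length 3)
  D: 101 (length 3)
  B: 100 (length 3)
Average code length: 180/80 = 2.2500 bits/symbol


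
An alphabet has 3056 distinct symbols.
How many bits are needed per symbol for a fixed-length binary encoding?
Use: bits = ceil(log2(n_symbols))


log2(3056) = 11.5774
Bracket: 2^11 = 2048 < 3056 <= 2^12 = 4096
So ceil(log2(3056)) = 12

bits = ceil(log2(3056)) = ceil(11.5774) = 12 bits


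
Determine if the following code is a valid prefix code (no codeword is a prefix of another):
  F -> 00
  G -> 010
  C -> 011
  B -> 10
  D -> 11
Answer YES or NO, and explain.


Checking each pair (does one codeword prefix another?):
  F='00' vs G='010': no prefix
  F='00' vs C='011': no prefix
  F='00' vs B='10': no prefix
  F='00' vs D='11': no prefix
  G='010' vs F='00': no prefix
  G='010' vs C='011': no prefix
  G='010' vs B='10': no prefix
  G='010' vs D='11': no prefix
  C='011' vs F='00': no prefix
  C='011' vs G='010': no prefix
  C='011' vs B='10': no prefix
  C='011' vs D='11': no prefix
  B='10' vs F='00': no prefix
  B='10' vs G='010': no prefix
  B='10' vs C='011': no prefix
  B='10' vs D='11': no prefix
  D='11' vs F='00': no prefix
  D='11' vs G='010': no prefix
  D='11' vs C='011': no prefix
  D='11' vs B='10': no prefix
No violation found over all pairs.

YES -- this is a valid prefix code. No codeword is a prefix of any other codeword.


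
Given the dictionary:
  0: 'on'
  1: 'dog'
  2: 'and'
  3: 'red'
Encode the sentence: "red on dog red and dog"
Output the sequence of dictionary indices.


Look up each word in the dictionary:
  'red' -> 3
  'on' -> 0
  'dog' -> 1
  'red' -> 3
  'and' -> 2
  'dog' -> 1

Encoded: [3, 0, 1, 3, 2, 1]


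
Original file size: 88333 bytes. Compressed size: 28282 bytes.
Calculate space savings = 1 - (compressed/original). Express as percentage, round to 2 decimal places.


ratio = compressed/original = 28282/88333 = 0.320175
savings = 1 - ratio = 1 - 0.320175 = 0.679825
as a percentage: 0.679825 * 100 = 67.98%

Space savings = 1 - 28282/88333 = 67.98%


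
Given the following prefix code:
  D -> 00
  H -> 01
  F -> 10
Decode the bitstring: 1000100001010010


Decoding step by step:
Bits 10 -> F
Bits 00 -> D
Bits 10 -> F
Bits 00 -> D
Bits 01 -> H
Bits 01 -> H
Bits 00 -> D
Bits 10 -> F


Decoded message: FDFDHHDF


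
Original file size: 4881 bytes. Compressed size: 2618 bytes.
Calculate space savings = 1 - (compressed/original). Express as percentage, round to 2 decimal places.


ratio = compressed/original = 2618/4881 = 0.536365
savings = 1 - ratio = 1 - 0.536365 = 0.463635
as a percentage: 0.463635 * 100 = 46.36%

Space savings = 1 - 2618/4881 = 46.36%


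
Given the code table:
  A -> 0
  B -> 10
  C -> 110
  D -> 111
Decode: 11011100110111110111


Decoding:
110 -> C
111 -> D
0 -> A
0 -> A
110 -> C
111 -> D
110 -> C
111 -> D


Result: CDAACDCD


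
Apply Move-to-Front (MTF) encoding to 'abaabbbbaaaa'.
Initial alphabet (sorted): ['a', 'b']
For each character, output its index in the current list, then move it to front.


MTF encoding:
'a': index 0 in ['a', 'b'] -> ['a', 'b']
'b': index 1 in ['a', 'b'] -> ['b', 'a']
'a': index 1 in ['b', 'a'] -> ['a', 'b']
'a': index 0 in ['a', 'b'] -> ['a', 'b']
'b': index 1 in ['a', 'b'] -> ['b', 'a']
'b': index 0 in ['b', 'a'] -> ['b', 'a']
'b': index 0 in ['b', 'a'] -> ['b', 'a']
'b': index 0 in ['b', 'a'] -> ['b', 'a']
'a': index 1 in ['b', 'a'] -> ['a', 'b']
'a': index 0 in ['a', 'b'] -> ['a', 'b']
'a': index 0 in ['a', 'b'] -> ['a', 'b']
'a': index 0 in ['a', 'b'] -> ['a', 'b']


Output: [0, 1, 1, 0, 1, 0, 0, 0, 1, 0, 0, 0]


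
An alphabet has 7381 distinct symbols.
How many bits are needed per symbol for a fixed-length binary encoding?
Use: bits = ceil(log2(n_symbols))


log2(7381) = 12.8496
Bracket: 2^12 = 4096 < 7381 <= 2^13 = 8192
So ceil(log2(7381)) = 13

bits = ceil(log2(7381)) = ceil(12.8496) = 13 bits


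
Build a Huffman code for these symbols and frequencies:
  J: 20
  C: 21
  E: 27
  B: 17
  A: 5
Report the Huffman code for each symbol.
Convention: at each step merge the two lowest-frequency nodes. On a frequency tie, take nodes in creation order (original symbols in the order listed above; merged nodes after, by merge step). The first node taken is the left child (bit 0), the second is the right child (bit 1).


Huffman tree construction:
Step 1: Merge A(5) + B(17) = 22
Step 2: Merge J(20) + C(21) = 41
Step 3: Merge (A+B)(22) + E(27) = 49
Step 4: Merge (J+C)(41) + ((A+B)+E)(49) = 90
Read each symbol's code off the tree from the root (left child = 0, right child = 1).

Codes:
  J: 00 (length 2)
  C: 01 (length 2)
  E: 11 (length 2)
  B: 101 (length 3)
  A: 100 (length 3)
Average code length: 202/90 = 2.2444 bits/symbol


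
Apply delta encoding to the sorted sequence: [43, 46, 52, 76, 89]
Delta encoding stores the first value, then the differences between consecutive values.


First value: 43
Deltas:
  46 - 43 = 3
  52 - 46 = 6
  76 - 52 = 24
  89 - 76 = 13


Delta encoded: [43, 3, 6, 24, 13]


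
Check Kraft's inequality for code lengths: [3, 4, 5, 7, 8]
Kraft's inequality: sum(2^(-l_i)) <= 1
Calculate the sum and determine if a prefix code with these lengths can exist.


Sum = 2^(-3) + 2^(-4) + 2^(-5) + 2^(-7) + 2^(-8)
    = 0.125 + 0.0625 + 0.03125 + 0.0078125 + 0.00390625
    = 59/256 = 0.23046875
Since 0.23046875 <= 1, Kraft's inequality IS satisfied.
A prefix code with these lengths CAN exist.

Kraft sum = 0.23046875. Satisfied.


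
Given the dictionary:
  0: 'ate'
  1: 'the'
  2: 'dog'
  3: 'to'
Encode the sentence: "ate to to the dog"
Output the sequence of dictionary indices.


Look up each word in the dictionary:
  'ate' -> 0
  'to' -> 3
  'to' -> 3
  'the' -> 1
  'dog' -> 2

Encoded: [0, 3, 3, 1, 2]


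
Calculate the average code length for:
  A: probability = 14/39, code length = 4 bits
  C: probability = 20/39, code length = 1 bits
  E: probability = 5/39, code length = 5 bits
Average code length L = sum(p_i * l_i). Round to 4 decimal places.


Weighted contributions p_i * l_i:
  A: (14/39) * 4 = 56/39
  C: (20/39) * 1 = 20/39
  E: (5/39) * 5 = 25/39
Sum = (56 + 20 + 25)/39 = 101/39

L = 101/39 = 2.5897 bits/symbol


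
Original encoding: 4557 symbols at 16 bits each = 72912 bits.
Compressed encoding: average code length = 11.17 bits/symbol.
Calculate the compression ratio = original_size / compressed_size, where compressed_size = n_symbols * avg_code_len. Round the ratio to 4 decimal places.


original_size = n_symbols * orig_bits = 4557 * 16 = 72912 bits
compressed_size = n_symbols * avg_code_len = 4557 * 11.17 = 50901.69 bits
ratio = original_size / compressed_size = 72912 / 50901.69 = 1.4324

Compression ratio = 1.4324


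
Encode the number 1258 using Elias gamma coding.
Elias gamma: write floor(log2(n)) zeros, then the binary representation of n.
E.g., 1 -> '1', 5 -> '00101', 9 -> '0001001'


num_bits = floor(log2(1258)) + 1 = 11
leading_zeros = num_bits - 1 = 10
binary(1258) = 10011101010

Elias gamma(1258) = '0000000000' + '10011101010' = 000000000010011101010 (21 bits)


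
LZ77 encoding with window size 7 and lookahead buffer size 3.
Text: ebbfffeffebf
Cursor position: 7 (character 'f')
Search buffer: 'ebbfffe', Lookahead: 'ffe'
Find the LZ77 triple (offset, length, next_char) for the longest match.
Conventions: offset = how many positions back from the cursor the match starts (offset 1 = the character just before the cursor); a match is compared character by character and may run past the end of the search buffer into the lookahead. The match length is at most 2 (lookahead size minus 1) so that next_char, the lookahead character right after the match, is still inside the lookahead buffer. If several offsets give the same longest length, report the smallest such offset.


Try each offset into the search buffer:
  offset=1 (pos 6, char 'e'): match length 0
  offset=2 (pos 5, char 'f'): match length 1
  offset=3 (pos 4, char 'f'): match length 2
  offset=4 (pos 3, char 'f'): match length 2
  offset=5 (pos 2, char 'b'): match length 0
  offset=6 (pos 1, char 'b'): match length 0
  offset=7 (pos 0, char 'e'): match length 0
Longest match has length 2, found at offsets 3, 4; take the smallest, offset 3.
next_char = character at position 7 + 2 = 9 -> 'e'

Best match: offset=3, length=2 (matching 'ff' starting at position 4)
LZ77 triple: (3, 2, 'e')


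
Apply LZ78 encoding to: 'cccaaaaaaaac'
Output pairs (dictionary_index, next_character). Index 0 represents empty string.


LZ78 encoding steps:
Dictionary: {0: ''}
Step 1: w='' (idx 0), next='c' -> output (0, 'c'), add 'c' as idx 1
Step 2: w='c' (idx 1), next='c' -> output (1, 'c'), add 'cc' as idx 2
Step 3: w='' (idx 0), next='a' -> output (0, 'a'), add 'a' as idx 3
Step 4: w='a' (idx 3), next='a' -> output (3, 'a'), add 'aa' as idx 4
Step 5: w='aa' (idx 4), next='a' -> output (4, 'a'), add 'aaa' as idx 5
Step 6: w='aa' (idx 4), next='c' -> output (4, 'c'), add 'aac' as idx 6


Encoded: [(0, 'c'), (1, 'c'), (0, 'a'), (3, 'a'), (4, 'a'), (4, 'c')]


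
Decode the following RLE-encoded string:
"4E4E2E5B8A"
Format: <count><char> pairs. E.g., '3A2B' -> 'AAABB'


Expanding each <count><char> pair:
  4E -> 'EEEE'
  4E -> 'EEEE'
  2E -> 'EE'
  5B -> 'BBBBB'
  8A -> 'AAAAAAAA'

Decoded = EEEEEEEEEEBBBBBAAAAAAAA


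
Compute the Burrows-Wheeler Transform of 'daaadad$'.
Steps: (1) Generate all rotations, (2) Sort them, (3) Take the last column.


Rotations (sorted):
  0: $daaadad -> last char: d
  1: aaadad$d -> last char: d
  2: aadad$da -> last char: a
  3: ad$daaad -> last char: d
  4: adad$daa -> last char: a
  5: d$daaada -> last char: a
  6: daaadad$ -> last char: $
  7: dad$daaa -> last char: a


BWT = ddadaa$a


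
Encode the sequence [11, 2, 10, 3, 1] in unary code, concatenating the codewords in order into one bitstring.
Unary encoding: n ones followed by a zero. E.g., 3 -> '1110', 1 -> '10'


Encode each number as n ones followed by a terminating 0:
  11 -> 111111111110 (12 bits)
  2 -> 110 (3 bits)
  10 -> 11111111110 (11 bits)
  3 -> 1110 (4 bits)
  1 -> 10 (2 bits)
Total length = 12 + 3 + 11 + 4 + 2 = 32 bits.

Unary([11, 2, 10, 3, 1]) = 11111111111011011111111110111010 (32 bits)


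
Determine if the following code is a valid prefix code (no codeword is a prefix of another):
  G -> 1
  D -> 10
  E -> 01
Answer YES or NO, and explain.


Checking each pair (does one codeword prefix another?):
  G='1' vs D='10': prefix -- VIOLATION

NO -- this is NOT a valid prefix code. G (1) is a prefix of D (10).


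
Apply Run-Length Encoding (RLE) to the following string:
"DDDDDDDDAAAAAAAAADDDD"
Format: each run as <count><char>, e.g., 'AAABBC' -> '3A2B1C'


Scanning runs left to right:
  i=0: run of 'D' x 8 -> '8D'
  i=8: run of 'A' x 9 -> '9A'
  i=17: run of 'D' x 4 -> '4D'

RLE = 8D9A4D


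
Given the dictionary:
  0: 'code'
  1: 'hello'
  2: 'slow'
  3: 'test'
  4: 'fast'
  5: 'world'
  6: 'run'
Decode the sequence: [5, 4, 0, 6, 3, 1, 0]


Look up each index in the dictionary:
  5 -> 'world'
  4 -> 'fast'
  0 -> 'code'
  6 -> 'run'
  3 -> 'test'
  1 -> 'hello'
  0 -> 'code'

Decoded: "world fast code run test hello code"


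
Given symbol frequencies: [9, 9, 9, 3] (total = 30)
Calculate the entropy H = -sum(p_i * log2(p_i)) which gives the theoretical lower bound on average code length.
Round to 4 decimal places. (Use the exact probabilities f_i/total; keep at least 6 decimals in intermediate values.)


Per-symbol terms -p_i * log2(p_i) with p_i = f_i/30:
  p = 9/30 = 0.300000: log2(p) = -1.736966, -p*log2(p) = 0.521090
  p = 9/30 = 0.300000: log2(p) = -1.736966, -p*log2(p) = 0.521090
  p = 9/30 = 0.300000: log2(p) = -1.736966, -p*log2(p) = 0.521090
  p = 3/30 = 0.100000: log2(p) = -3.321928, -p*log2(p) = 0.332193
H = 0.521090 + 0.521090 + 0.521090 + 0.332193 = 1.895463

H = 1.8955 bits/symbol


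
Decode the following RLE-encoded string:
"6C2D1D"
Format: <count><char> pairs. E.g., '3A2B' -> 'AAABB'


Expanding each <count><char> pair:
  6C -> 'CCCCCC'
  2D -> 'DD'
  1D -> 'D'

Decoded = CCCCCCDDD


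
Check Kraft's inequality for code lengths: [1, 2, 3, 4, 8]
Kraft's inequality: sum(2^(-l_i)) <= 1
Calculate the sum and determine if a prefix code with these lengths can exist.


Sum = 2^(-1) + 2^(-2) + 2^(-3) + 2^(-4) + 2^(-8)
    = 0.5 + 0.25 + 0.125 + 0.0625 + 0.00390625
    = 241/256 = 0.94140625
Since 0.94140625 <= 1, Kraft's inequality IS satisfied.
A prefix code with these lengths CAN exist.

Kraft sum = 0.94140625. Satisfied.


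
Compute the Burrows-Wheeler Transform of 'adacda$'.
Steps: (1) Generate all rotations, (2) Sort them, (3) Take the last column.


Rotations (sorted):
  0: $adacda -> last char: a
  1: a$adacd -> last char: d
  2: acda$ad -> last char: d
  3: adacda$ -> last char: $
  4: cda$ada -> last char: a
  5: da$adac -> last char: c
  6: dacda$a -> last char: a


BWT = add$aca


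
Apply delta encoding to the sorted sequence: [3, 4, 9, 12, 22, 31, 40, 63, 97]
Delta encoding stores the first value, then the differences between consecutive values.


First value: 3
Deltas:
  4 - 3 = 1
  9 - 4 = 5
  12 - 9 = 3
  22 - 12 = 10
  31 - 22 = 9
  40 - 31 = 9
  63 - 40 = 23
  97 - 63 = 34


Delta encoded: [3, 1, 5, 3, 10, 9, 9, 23, 34]


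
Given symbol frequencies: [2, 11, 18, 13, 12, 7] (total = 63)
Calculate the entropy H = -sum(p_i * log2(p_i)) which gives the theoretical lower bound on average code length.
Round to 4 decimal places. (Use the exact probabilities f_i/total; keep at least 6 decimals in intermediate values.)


Per-symbol terms -p_i * log2(p_i) with p_i = f_i/63:
  p = 2/63 = 0.031746: log2(p) = -4.977280, -p*log2(p) = 0.158009
  p = 11/63 = 0.174603: log2(p) = -2.517848, -p*log2(p) = 0.439624
  p = 18/63 = 0.285714: log2(p) = -1.807355, -p*log2(p) = 0.516387
  p = 13/63 = 0.206349: log2(p) = -2.276840, -p*log2(p) = 0.469824
  p = 12/63 = 0.190476: log2(p) = -2.392317, -p*log2(p) = 0.455680
  p = 7/63 = 0.111111: log2(p) = -3.169925, -p*log2(p) = 0.352214
H = 0.158009 + 0.439624 + 0.516387 + 0.469824 + 0.455680 + 0.352214 = 2.391738

H = 2.3917 bits/symbol


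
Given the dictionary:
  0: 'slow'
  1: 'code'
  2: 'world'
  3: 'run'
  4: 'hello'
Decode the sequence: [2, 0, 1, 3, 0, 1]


Look up each index in the dictionary:
  2 -> 'world'
  0 -> 'slow'
  1 -> 'code'
  3 -> 'run'
  0 -> 'slow'
  1 -> 'code'

Decoded: "world slow code run slow code"


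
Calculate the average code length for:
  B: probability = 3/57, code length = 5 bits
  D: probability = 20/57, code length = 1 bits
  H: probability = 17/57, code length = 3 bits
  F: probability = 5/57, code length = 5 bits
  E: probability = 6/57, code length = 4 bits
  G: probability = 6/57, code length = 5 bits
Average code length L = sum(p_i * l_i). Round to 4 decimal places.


Weighted contributions p_i * l_i:
  B: (3/57) * 5 = 15/57
  D: (20/57) * 1 = 20/57
  H: (17/57) * 3 = 51/57
  F: (5/57) * 5 = 25/57
  E: (6/57) * 4 = 24/57
  G: (6/57) * 5 = 30/57
Sum = (15 + 20 + 51 + 25 + 24 + 30)/57 = 165/57

L = 165/57 = 2.8947 bits/symbol
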